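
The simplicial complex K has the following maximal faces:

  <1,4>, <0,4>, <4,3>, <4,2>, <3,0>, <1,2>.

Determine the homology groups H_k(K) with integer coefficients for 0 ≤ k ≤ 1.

H_0 = Z,  H_1 = Z^2.

Fix the vertex order 0 < 1 < 2 < 3 < 4 and write every simplex with vertices in increasing order. Then dim K = 1 and the simplices of K are:

  0-simplices (5): [0], [1], [2], [3], [4]
  1-simplices (6): [0,3], [0,4], [1,2], [1,4], [2,4], [3,4]

giving chain groups C_0 ≅ Z^5, C_1 ≅ Z^6.

Boundary ∂_1: C_1 → C_0 maps an edge to its endpoints' difference, ∂[p,q] = q − p. For instance
  ∂[1,4] = [4] − [1].
This gives a 5×6 integer matrix of rank 4; reducing to Smith normal form yields diagonal entries (1,1,1,1).

Reading off H_k = ker ∂_k / im ∂_{k+1}:

  H_0: rank C_0 − rank ∂_1 = 5 − 4 = 1, and the invariant factors of ∂_1 are all 1, so H_0 ≅ Z.
  H_1: rank ker ∂_1 − rank ∂_2 = (6 − 4) − 0 = 2, and there is no ∂_2, so H_1 ≅ Z^2.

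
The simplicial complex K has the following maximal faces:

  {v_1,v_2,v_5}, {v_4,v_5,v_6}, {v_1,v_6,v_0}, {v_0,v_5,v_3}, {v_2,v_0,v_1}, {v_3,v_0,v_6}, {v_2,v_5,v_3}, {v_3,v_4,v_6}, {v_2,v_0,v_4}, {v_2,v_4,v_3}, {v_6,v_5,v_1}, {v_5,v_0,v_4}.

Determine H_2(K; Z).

K has 7 vertices, 18 edges, 12 triangles.
rank ∂_2 = 12, rank ∂_3 = 0 ⇒ b_2 = 12 − 12 − 0 = 0. So H_2 ≅ 0.

H_2 = 0.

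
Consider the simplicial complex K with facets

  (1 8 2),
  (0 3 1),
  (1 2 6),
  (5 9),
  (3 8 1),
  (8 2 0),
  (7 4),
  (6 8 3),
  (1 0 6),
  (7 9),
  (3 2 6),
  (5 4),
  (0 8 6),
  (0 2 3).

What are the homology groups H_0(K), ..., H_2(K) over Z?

H_0 ≅ Z^2,  H_1 ≅ Z ⊕ Z/2Z,  H_2 = 0.

Order the vertices as 0 < 1 < 2 < 3 < 4 < 5 < 6 < 7 < 8 < 9. Listing each simplex with vertices in this order, K has dimension 2 with simplices:

  0-simplices (10): [0], [1], [2], [3], [4], [5], [6], [7], [8], [9]
  1-simplices (19): [0,1], [0,2], [0,3], [0,6], [0,8], [1,2], [1,3], [1,6], [1,8], [2,3], [2,6], [2,8], [3,6], [3,8], [4,5], [4,7], [5,9], [6,8], [7,9]
  2-simplices (10): [0,1,3], [0,1,6], [0,2,3], [0,2,8], [0,6,8], [1,2,6], [1,2,8], [1,3,8], [2,3,6], [3,6,8]

giving chain groups C_0 ≅ Z^10, C_1 ≅ Z^19, C_2 ≅ Z^10.

The boundary map ∂_1: C_1 → C_0 is given by ∂[p,q] = [q] − [p]. For instance
  ∂[3,8] = [8] − [3].
As a 10×19 matrix over Z this has rank 8, with invariant factors (1,1,1,1,1,1,1,1).

The boundary map ∂_2: C_2 → C_1 maps a triangle to the signed sum of its edges. For instance
  ∂[3,6,8] = [6,8] − [3,8] + [3,6],
  ∂[1,2,6] = [2,6] − [1,6] + [1,2].
This gives a 19×10 integer matrix of rank 10; reducing to Smith normal form yields diagonal entries (1,1,1,1,1,1,1,1,1,2).

From H_k ≅ ker(∂_k) / im(∂_{k+1}) we obtain:

  H_0: rank C_0 − rank ∂_1 = 10 − 8 = 2, and the invariant factors of ∂_1 are all 1, so H_0 = Z^2.
  H_1: rank ker ∂_1 − rank ∂_2 = (19 − 8) − 10 = 1, and ∂_2 has invariant factor 2 > 1, so H_1 = Z ⊕ Z/2Z.
  H_2: rank ker ∂_2 − rank ∂_3 = (10 − 10) − 0 = 0, and there is no ∂_3, so H_2 = 0.

As a check, the Euler characteristic is 10 − 19 + 10 = 1, which agrees with 2 − 1 + 0 = 1.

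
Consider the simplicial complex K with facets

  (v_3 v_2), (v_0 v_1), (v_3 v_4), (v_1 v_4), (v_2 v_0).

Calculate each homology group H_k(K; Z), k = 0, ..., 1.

H_0 ≅ Z,  H_1 ≅ Z.

Order the vertices as v_0 < v_1 < v_2 < v_3 < v_4. Listing each simplex with vertices in this order, K has dimension 1 with simplices:

  0-simplices (5): [v_0], [v_1], [v_2], [v_3], [v_4]
  1-simplices (5): [v_0,v_1], [v_0,v_2], [v_1,v_4], [v_2,v_3], [v_3,v_4]

Hence C_0 ≅ Z^5, C_1 ≅ Z^5.

The boundary map ∂_1: C_1 → C_0 sends each edge [p,q] (with p < q) to q − p. For instance
  ∂[v_0,v_2] = [v_2] − [v_0].
The 5×5 boundary matrix has rank 4 and Smith normal form diag(1,1,1,1).

From H_k ≅ ker(∂_k) / im(∂_{k+1}) we obtain:

  H_0: rank C_0 − rank ∂_1 = 5 − 4 = 1, and the invariant factors of ∂_1 are all 1, so H_0 = Z.
  H_1: rank ker ∂_1 − rank ∂_2 = (5 − 4) − 0 = 1, and there is no ∂_2, so H_1 = Z.

As a check, the Euler characteristic is 5 − 5 = 0, which agrees with 1 − 1 = 0.
(K is a triangulation of the circle S^1.)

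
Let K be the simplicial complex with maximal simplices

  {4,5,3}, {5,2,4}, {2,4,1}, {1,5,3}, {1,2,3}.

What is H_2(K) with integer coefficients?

We work with the vertex ordering 1 < 2 < 3 < 4 < 5. The simplices of K, each written with vertices in increasing order, are:

  0-simplices (5): [1], [2], [3], [4], [5]
  1-simplices (10): [1,2], [1,3], [1,4], [1,5], [2,3], [2,4], [2,5], [3,4], [3,5], [4,5]
  2-simplices (5): [1,2,3], [1,2,4], [1,3,5], [2,4,5], [3,4,5]

so the chain groups are C_0 ≅ Z^5, C_1 ≅ Z^10, C_2 ≅ Z^5.

The boundary map ∂_1: C_1 → C_0 sends each edge [p,q] (with p < q) to q − p. For instance
  ∂[2,5] = [5] − [2].
This gives a 5×10 integer matrix of rank 4; reducing to Smith normal form yields diagonal entries (1,1,1,1).

∂_2: C_2 → C_1 sends each 2-simplex [p,q,r] to [q,r] − [p,r] + [p,q]. For instance
  ∂[1,2,3] = [2,3] − [1,3] + [1,2],
  ∂[2,4,5] = [4,5] − [2,5] + [2,4].
As a 10×5 matrix over Z this has rank 5, with invariant factors (1,1,1,1,1).

From H_k ≅ ker(∂_k) / im(∂_{k+1}) we obtain:

  H_2: rank ker ∂_2 − rank ∂_3 = (5 − 5) − 0 = 0, and there is no ∂_3, so H_2 ≅ 0.

H_2 ≅ 0.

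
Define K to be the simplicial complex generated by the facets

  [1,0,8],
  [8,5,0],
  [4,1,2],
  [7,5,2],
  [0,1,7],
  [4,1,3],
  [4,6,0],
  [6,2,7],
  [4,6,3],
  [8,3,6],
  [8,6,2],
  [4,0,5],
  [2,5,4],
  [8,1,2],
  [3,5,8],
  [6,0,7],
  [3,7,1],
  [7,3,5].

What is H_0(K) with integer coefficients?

Fix the vertex order 0 < 1 < 2 < 3 < 4 < 5 < 6 < 7 < 8 and write every simplex with vertices in increasing order. Then dim K = 2 and the simplices of K are:

  0-simplices (9): [0], [1], [2], [3], [4], [5], [6], [7], [8]
  1-simplices (27): (27 of them)
  2-simplices (18): [0,1,7], [0,1,8], [0,4,5], [0,4,6], [0,5,8], [0,6,7], [1,2,4], [1,2,8], [1,3,4], [1,3,7], [2,4,5], [2,5,7], [2,6,7], [2,6,8], [3,4,6], [3,5,7], [3,5,8], [3,6,8]

giving chain groups C_0 ≅ Z^9, C_1 ≅ Z^27, C_2 ≅ Z^18.

Boundary ∂_1: C_1 → C_0 maps an edge to its endpoints' difference, ∂[p,q] = q − p. For instance
  ∂[3,7] = [7] − [3].
As a 9×27 matrix over Z this has rank 8, with invariant factors (1,1,1,1,1,1,1,1).

∂_2: C_2 → C_1 maps a triangle to the signed sum of its edges. For instance
  ∂[1,3,4] = [3,4] − [1,4] + [1,3],
  ∂[3,6,8] = [6,8] − [3,8] + [3,6].
The 27×18 boundary matrix has rank 17 and Smith normal form diag(1,1,1,1,1,1,1,1,1,1,1,1,1,1,1,1,1).

Now H_k = ker ∂_k / im ∂_{k+1}, so:

  H_0: rank C_0 − rank ∂_1 = 9 − 8 = 1, and the invariant factors of ∂_1 are all 1, so H_0 ≅ Z.

(K is a triangulation of the torus T^2.)

H_0 = Z.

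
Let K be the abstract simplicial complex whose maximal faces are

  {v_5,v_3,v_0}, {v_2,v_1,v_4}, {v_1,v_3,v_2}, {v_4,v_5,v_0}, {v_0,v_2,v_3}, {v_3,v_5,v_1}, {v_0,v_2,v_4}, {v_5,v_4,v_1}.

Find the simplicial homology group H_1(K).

H_1 = 0.

Fix the vertex order v_0 < v_1 < v_2 < v_3 < v_4 < v_5 and write every simplex with vertices in increasing order. Then dim K = 2 and the simplices of K are:

  0-simplices (6): [v_0], [v_1], [v_2], [v_3], [v_4], [v_5]
  1-simplices (12): [v_0,v_2], [v_0,v_3], [v_0,v_4], [v_0,v_5], [v_1,v_2], [v_1,v_3], [v_1,v_4], [v_1,v_5], [v_2,v_3], [v_2,v_4], [v_3,v_5], [v_4,v_5]
  2-simplices (8): [v_0,v_2,v_3], [v_0,v_2,v_4], [v_0,v_3,v_5], [v_0,v_4,v_5], [v_1,v_2,v_3], [v_1,v_2,v_4], [v_1,v_3,v_5], [v_1,v_4,v_5]

Hence C_0 ≅ Z^6, C_1 ≅ Z^12, C_2 ≅ Z^8.

Boundary ∂_1: C_1 → C_0 maps an edge to its endpoints' difference, ∂[p,q] = q − p. For instance
  ∂[v_1,v_3] = [v_3] − [v_1].
This gives a 6×12 integer matrix of rank 5; reducing to Smith normal form yields diagonal entries (1,1,1,1,1).

Boundary ∂_2: C_2 → C_1 sends each 2-simplex [p,q,r] to [q,r] − [p,r] + [p,q]. For instance
  ∂[v_0,v_2,v_3] = [v_2,v_3] − [v_0,v_3] + [v_0,v_2],
  ∂[v_0,v_3,v_5] = [v_3,v_5] − [v_0,v_5] + [v_0,v_3].
The 12×8 boundary matrix has rank 7 and Smith normal form diag(1,1,1,1,1,1,1).

Now H_k = ker ∂_k / im ∂_{k+1}, so:

  H_1: rank ker ∂_1 − rank ∂_2 = (12 − 5) − 7 = 0, and the invariant factors of ∂_2 are all 1, so H_1 ≅ 0.

(K is a triangulation of the 2-sphere S^2.)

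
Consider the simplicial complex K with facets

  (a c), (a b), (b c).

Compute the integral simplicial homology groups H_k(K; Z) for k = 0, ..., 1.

H_0 = Z,  H_1 = Z.

Take the total order a < b < c on the vertex set. Then K (dimension 1) consists of the simplices:

  0-simplices (3): a, b, c
  1-simplices (3): ab, ac, bc

giving chain groups C_0 ≅ Z^3, C_1 ≅ Z^3.

∂_1: C_1 → C_0 maps an edge to its endpoints' difference, ∂[p,q] = q − p.
As a 3×3 matrix over Z this has rank 2, with invariant factors (1,1).

From H_k ≅ ker(∂_k) / im(∂_{k+1}) we obtain:

  H_0: rank C_0 − rank ∂_1 = 3 − 2 = 1, and the invariant factors of ∂_1 are all 1, so H_0 = Z.
  H_1: rank ker ∂_1 − rank ∂_2 = (3 − 2) − 0 = 1, and there is no ∂_2, so H_1 = Z.

As a check, the Euler characteristic is 3 − 3 = 0, which agrees with 1 − 1 = 0.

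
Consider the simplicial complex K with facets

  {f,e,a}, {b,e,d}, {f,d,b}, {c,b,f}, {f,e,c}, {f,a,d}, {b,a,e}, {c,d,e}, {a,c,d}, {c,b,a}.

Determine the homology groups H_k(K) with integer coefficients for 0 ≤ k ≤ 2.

H_0 ≅ Z,  H_1 ≅ Z/2,  H_2 = 0.

Order the vertices as a < b < c < d < e < f. Listing each simplex with vertices in this order, K has dimension 2 with simplices:

  0-simplices (6): a, b, c, d, e, f
  1-simplices (15): ab, ac, ad, ae, af, bc, bd, be, bf, cd, ce, cf, de, df, ef
  2-simplices (10): abc, abe, acd, adf, aef, bcf, bde, bdf, cde, cef

so the chain groups are C_0 ≅ Z^6, C_1 ≅ Z^15, C_2 ≅ Z^10.

Boundary ∂_1: C_1 → C_0 sends each edge [p,q] (with p < q) to q − p.
As a 6×15 matrix over Z this has rank 5, with invariant factors (1,1,1,1,1).

The boundary map ∂_2: C_2 → C_1 sends each 2-simplex [p,q,r] to [q,r] − [p,r] + [p,q]. For instance
  ∂acd = cd − ad + ac,
  ∂cef = ef − cf + ce.
The resulting 15×10 matrix has rank 10, and its Smith normal form has invariant factors (1,1,1,1,1,1,1,1,1,2).

Computing H_k = (kernel of ∂_k) / (image of ∂_{k+1}):

  H_0: rank C_0 − rank ∂_1 = 6 − 5 = 1, and the invariant factors of ∂_1 are all 1, so H_0 ≅ Z.
  H_1: rank ker ∂_1 − rank ∂_2 = (15 − 5) − 10 = 0, and ∂_2 has invariant factor 2 > 1, so H_1 ≅ Z/2.
  H_2: rank ker ∂_2 − rank ∂_3 = (10 − 10) − 0 = 0, and there is no ∂_3, so H_2 ≅ 0.

As a check, the Euler characteristic is 6 − 15 + 10 = 1, which agrees with 1 − 0 + 0 = 1.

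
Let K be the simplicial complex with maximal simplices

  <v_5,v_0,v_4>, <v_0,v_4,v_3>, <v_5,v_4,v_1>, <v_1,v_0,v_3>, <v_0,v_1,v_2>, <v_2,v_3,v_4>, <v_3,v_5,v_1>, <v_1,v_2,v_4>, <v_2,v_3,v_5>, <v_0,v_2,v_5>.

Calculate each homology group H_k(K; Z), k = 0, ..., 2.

Take the total order v_0 < v_1 < v_2 < v_3 < v_4 < v_5 on the vertex set. Then K (dimension 2) consists of the simplices:

  0-simplices (6): [v_0], [v_1], [v_2], [v_3], [v_4], [v_5]
  1-simplices (15): (15 of them)
  2-simplices (10): [v_0,v_1,v_2], [v_0,v_1,v_3], [v_0,v_2,v_5], [v_0,v_3,v_4], [v_0,v_4,v_5], [v_1,v_2,v_4], [v_1,v_3,v_5], [v_1,v_4,v_5], [v_2,v_3,v_4], [v_2,v_3,v_5]

giving chain groups C_0 ≅ Z^6, C_1 ≅ Z^15, C_2 ≅ Z^10.

The boundary map ∂_1: C_1 → C_0 sends each edge [p,q] (with p < q) to q − p.
As a 6×15 matrix over Z this has rank 5, with invariant factors (1,1,1,1,1).

The boundary map ∂_2: C_2 → C_1 sends each 2-simplex [p,q,r] to [q,r] − [p,r] + [p,q]. For instance
  ∂[v_0,v_4,v_5] = [v_4,v_5] − [v_0,v_5] + [v_0,v_4],
  ∂[v_0,v_3,v_4] = [v_3,v_4] − [v_0,v_4] + [v_0,v_3].
The resulting 15×10 matrix has rank 10, and its Smith normal form has invariant factors (1,1,1,1,1,1,1,1,1,2).

Computing H_k = (kernel of ∂_k) / (image of ∂_{k+1}):

  H_0: rank C_0 − rank ∂_1 = 6 − 5 = 1, and the invariant factors of ∂_1 are all 1, so H_0 ≅ Z.
  H_1: rank ker ∂_1 − rank ∂_2 = (15 − 5) − 10 = 0, and ∂_2 has invariant factor 2 > 1, so H_1 ≅ Z_2.
  H_2: rank ker ∂_2 − rank ∂_3 = (10 − 10) − 0 = 0, and there is no ∂_3, so H_2 ≅ 0.

H_0 = Z,  H_1 = Z_2,  H_2 = 0.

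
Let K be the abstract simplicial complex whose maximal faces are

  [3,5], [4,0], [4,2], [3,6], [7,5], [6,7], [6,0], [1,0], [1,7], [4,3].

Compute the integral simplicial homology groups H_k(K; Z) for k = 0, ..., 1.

K has 8 vertices, 10 edges.
rank ∂_0 = 0, rank ∂_1 = 7 ⇒ b_0 = 8 − 0 − 7 = 1; all invariant factors of ∂_1 are 1 so no torsion. So H_0 = Z.
rank ∂_1 = 7, rank ∂_2 = 0 ⇒ b_1 = 10 − 7 − 0 = 3. So H_1 = Z^3.

H_0 ≅ Z,  H_1 ≅ Z^3.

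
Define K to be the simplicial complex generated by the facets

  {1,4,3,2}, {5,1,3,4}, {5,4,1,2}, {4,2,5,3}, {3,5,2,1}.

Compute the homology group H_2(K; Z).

We work with the vertex ordering 1 < 2 < 3 < 4 < 5. The simplices of K, each written with vertices in increasing order, are:

  0-simplices (5): [1], [2], [3], [4], [5]
  1-simplices (10): [1,2], [1,3], [1,4], [1,5], [2,3], [2,4], [2,5], [3,4], [3,5], [4,5]
  2-simplices (10): [1,2,3], [1,2,4], [1,2,5], [1,3,4], [1,3,5], [1,4,5], [2,3,4], [2,3,5], [2,4,5], [3,4,5]
  3-simplices (5): [1,2,3,4], [1,2,3,5], [1,2,4,5], [1,3,4,5], [2,3,4,5]

Hence C_0 ≅ Z^5, C_1 ≅ Z^10, C_2 ≅ Z^10, C_3 ≅ Z^5.

Boundary ∂_1: C_1 → C_0 maps an edge to its endpoints' difference, ∂[p,q] = q − p. For instance
  ∂[1,2] = [2] − [1].
The 5×10 boundary matrix has rank 4 and Smith normal form diag(1,1,1,1).

∂_2: C_2 → C_1 acts by ∂[p,q,r] = [q,r] − [p,r] + [p,q]. For instance
  ∂[3,4,5] = [4,5] − [3,5] + [3,4],
  ∂[1,4,5] = [4,5] − [1,5] + [1,4].
The 10×10 boundary matrix has rank 6 and Smith normal form diag(1,1,1,1,1,1).

∂_3: C_3 → C_2 sends each 3-simplex σ to the alternating sum Σ_i (−1)^i (σ with its i-th vertex removed). For instance
  ∂[1,2,3,4] = [2,3,4] − [1,3,4] + [1,2,4] − [1,2,3],
  ∂[2,3,4,5] = [3,4,5] − [2,4,5] + [2,3,5] − [2,3,4].
The resulting 10×5 matrix has rank 4, and its Smith normal form has invariant factors (1,1,1,1).

Now H_k = ker ∂_k / im ∂_{k+1}, so:

  H_2: rank ker ∂_2 − rank ∂_3 = (10 − 6) − 4 = 0, and the invariant factors of ∂_3 are all 1, so H_2 ≅ 0.

H_2 ≅ 0.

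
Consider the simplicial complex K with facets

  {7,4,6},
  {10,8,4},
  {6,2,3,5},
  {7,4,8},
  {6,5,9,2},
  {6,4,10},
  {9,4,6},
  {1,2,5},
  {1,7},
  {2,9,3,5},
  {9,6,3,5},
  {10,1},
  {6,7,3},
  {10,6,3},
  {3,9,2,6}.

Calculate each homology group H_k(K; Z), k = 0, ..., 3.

Take the total order 1 < 2 < 3 < 4 < 5 < 6 < 7 < 8 < 9 < 10 on the vertex set. Then K (dimension 3) consists of the simplices:

  0-simplices (10): [1], [2], [3], [4], [5], [6], [7], [8], [9], [10]
  1-simplices (25): (25 of them)
  2-simplices (18): (18 of them)
  3-simplices (5): [2,3,5,6], [2,3,5,9], [2,3,6,9], [2,5,6,9], [3,5,6,9]

giving chain groups C_0 ≅ Z^10, C_1 ≅ Z^25, C_2 ≅ Z^18, C_3 ≅ Z^5.

Boundary ∂_1: C_1 → C_0 sends each edge [p,q] (with p < q) to q − p. For instance
  ∂[1,10] = [10] − [1].
The 10×25 boundary matrix has rank 9 and Smith normal form diag(1,1,1,1,1,1,1,1,1).

∂_2: C_2 → C_1 acts by ∂[p,q,r] = [q,r] − [p,r] + [p,q]. For instance
  ∂[2,3,9] = [3,9] − [2,9] + [2,3],
  ∂[2,5,6] = [5,6] − [2,6] + [2,5].
This gives a 25×18 integer matrix of rank 14; reducing to Smith normal form yields diagonal entries (1,1,1,1,1,1,1,1,1,1,1,1,1,1).

The boundary map ∂_3: C_3 → C_2 sends each 3-simplex σ to the alternating sum Σ_i (−1)^i (σ with its i-th vertex removed). For instance
  ∂[2,3,5,9] = [3,5,9] − [2,5,9] + [2,3,9] − [2,3,5],
  ∂[2,3,6,9] = [3,6,9] − [2,6,9] + [2,3,9] − [2,3,6].
The 18×5 boundary matrix has rank 4 and Smith normal form diag(1,1,1,1).

Reading off H_k = ker ∂_k / im ∂_{k+1}:

  H_0: rank C_0 − rank ∂_1 = 10 − 9 = 1, and the invariant factors of ∂_1 are all 1, so H_0 = Z.
  H_1: rank ker ∂_1 − rank ∂_2 = (25 − 9) − 14 = 2, and the invariant factors of ∂_2 are all 1, so H_1 = Z^2.
  H_2: rank ker ∂_2 − rank ∂_3 = (18 − 14) − 4 = 0, and the invariant factors of ∂_3 are all 1, so H_2 = 0.
  H_3: rank ker ∂_3 − rank ∂_4 = (5 − 4) − 0 = 1, and there is no ∂_4, so H_3 = Z.

As a check, the Euler characteristic is 10 − 25 + 18 − 5 = -2, which agrees with 1 − 2 + 0 − 1 = -2.

H_0 ≅ Z,  H_1 ≅ Z^2,  H_2 = 0,  H_3 ≅ Z.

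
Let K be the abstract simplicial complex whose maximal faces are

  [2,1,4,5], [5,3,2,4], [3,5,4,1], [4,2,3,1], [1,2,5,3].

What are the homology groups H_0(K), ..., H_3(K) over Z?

K has 5 vertices, 10 edges, 10 triangles, 5 3-simplices.
rank ∂_0 = 0, rank ∂_1 = 4 ⇒ b_0 = 5 − 0 − 4 = 1; all invariant factors of ∂_1 are 1 so no torsion. So H_0 = Z.
rank ∂_1 = 4, rank ∂_2 = 6 ⇒ b_1 = 10 − 4 − 6 = 0; all invariant factors of ∂_2 are 1 so no torsion. So H_1 = 0.
rank ∂_2 = 6, rank ∂_3 = 4 ⇒ b_2 = 10 − 6 − 4 = 0; all invariant factors of ∂_3 are 1 so no torsion. So H_2 = 0.
rank ∂_3 = 4, rank ∂_4 = 0 ⇒ b_3 = 5 − 4 − 0 = 1. So H_3 = Z.

H_0 ≅ Z,  H_1 = 0,  H_2 = 0,  H_3 ≅ Z.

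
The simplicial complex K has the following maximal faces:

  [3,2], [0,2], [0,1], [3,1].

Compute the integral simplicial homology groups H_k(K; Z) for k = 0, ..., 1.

Take the total order 0 < 1 < 2 < 3 on the vertex set. Then K (dimension 1) consists of the simplices:

  0-simplices (4): [0], [1], [2], [3]
  1-simplices (4): [0,1], [0,2], [1,3], [2,3]

giving chain groups C_0 ≅ Z^4, C_1 ≅ Z^4.

∂_1: C_1 → C_0 is given by ∂[p,q] = [q] − [p].
The 4×4 boundary matrix has rank 3 and Smith normal form diag(1,1,1).

From H_k ≅ ker(∂_k) / im(∂_{k+1}) we obtain:

  H_0: rank C_0 − rank ∂_1 = 4 − 3 = 1, and the invariant factors of ∂_1 are all 1, so H_0 = Z.
  H_1: rank ker ∂_1 − rank ∂_2 = (4 − 3) − 0 = 1, and there is no ∂_2, so H_1 = Z.

As a check, the Euler characteristic is 4 − 4 = 0, which agrees with 1 − 1 = 0.
(K is a triangulation of the circle S^1.)

H_0 = Z,  H_1 = Z.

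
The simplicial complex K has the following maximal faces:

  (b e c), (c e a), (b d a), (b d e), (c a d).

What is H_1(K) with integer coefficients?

Fix the vertex order a < b < c < d < e and write every simplex with vertices in increasing order. Then dim K = 2 and the simplices of K are:

  0-simplices (5): a, b, c, d, e
  1-simplices (10): ab, ac, ad, ae, bc, bd, be, cd, ce, de
  2-simplices (5): abd, acd, ace, bce, bde

so the chain groups are C_0 ≅ Z^5, C_1 ≅ Z^10, C_2 ≅ Z^5.

The boundary map ∂_1: C_1 → C_0 maps an edge to its endpoints' difference, ∂[p,q] = q − p.
The resulting 5×10 matrix has rank 4, and its Smith normal form has invariant factors (1,1,1,1).

Boundary ∂_2: C_2 → C_1 maps a triangle to the signed sum of its edges. For instance
  ∂bde = de − be + bd,
  ∂abd = bd − ad + ab.
The 10×5 boundary matrix has rank 5 and Smith normal form diag(1,1,1,1,1).

Computing H_k = (kernel of ∂_k) / (image of ∂_{k+1}):

  H_1: rank ker ∂_1 − rank ∂_2 = (10 − 4) − 5 = 1, and the invariant factors of ∂_2 are all 1, so H_1 = Z.

(K is a triangulation of the Möbius band.)

H_1 ≅ Z.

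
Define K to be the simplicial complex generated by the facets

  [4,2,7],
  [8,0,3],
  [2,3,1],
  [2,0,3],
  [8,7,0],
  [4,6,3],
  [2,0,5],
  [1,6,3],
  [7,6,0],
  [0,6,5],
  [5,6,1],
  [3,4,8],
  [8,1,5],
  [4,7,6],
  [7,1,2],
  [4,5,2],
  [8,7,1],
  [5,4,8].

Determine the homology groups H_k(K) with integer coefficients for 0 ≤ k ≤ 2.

H_0 = Z,  H_1 = Z^2,  H_2 = Z.

We work with the vertex ordering 0 < 1 < 2 < 3 < 4 < 5 < 6 < 7 < 8. The simplices of K, each written with vertices in increasing order, are:

  0-simplices (9): [0], [1], [2], [3], [4], [5], [6], [7], [8]
  1-simplices (27): (27 of them)
  2-simplices (18): [0,2,3], [0,2,5], [0,3,8], [0,5,6], [0,6,7], [0,7,8], [1,2,3], [1,2,7], [1,3,6], [1,5,6], [1,5,8], [1,7,8], [2,4,5], [2,4,7], [3,4,6], [3,4,8], [4,5,8], [4,6,7]

so the chain groups are C_0 ≅ Z^9, C_1 ≅ Z^27, C_2 ≅ Z^18.

The boundary map ∂_1: C_1 → C_0 is given by ∂[p,q] = [q] − [p]. For instance
  ∂[1,2] = [2] − [1].
The resulting 9×27 matrix has rank 8, and its Smith normal form has invariant factors (1,1,1,1,1,1,1,1).

Boundary ∂_2: C_2 → C_1 acts by ∂[p,q,r] = [q,r] − [p,r] + [p,q]. For instance
  ∂[1,5,8] = [5,8] − [1,8] + [1,5],
  ∂[2,4,5] = [4,5] − [2,5] + [2,4].
The resulting 27×18 matrix has rank 17, and its Smith normal form has invariant factors (1,1,1,1,1,1,1,1,1,1,1,1,1,1,1,1,1).

Computing H_k = (kernel of ∂_k) / (image of ∂_{k+1}):

  H_0: rank C_0 − rank ∂_1 = 9 − 8 = 1, and the invariant factors of ∂_1 are all 1, so H_0 ≅ Z.
  H_1: rank ker ∂_1 − rank ∂_2 = (27 − 8) − 17 = 2, and the invariant factors of ∂_2 are all 1, so H_1 ≅ Z^2.
  H_2: rank ker ∂_2 − rank ∂_3 = (18 − 17) − 0 = 1, and there is no ∂_3, so H_2 ≅ Z.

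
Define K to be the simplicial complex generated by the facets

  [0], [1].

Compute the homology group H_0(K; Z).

H_0 ≅ Z^2.

Order the vertices as 0 < 1. Listing each simplex with vertices in this order, K has dimension 0 with simplices:

  0-simplices (2): [0], [1]

giving chain groups C_0 ≅ Z^2.

From H_k ≅ ker(∂_k) / im(∂_{k+1}) we obtain:

  H_0: rank C_0 − rank ∂_1 = 2 − 0 = 2, and there is no ∂_1, so H_0 ≅ Z^2.

(K is a triangulation of a set of 2 points.)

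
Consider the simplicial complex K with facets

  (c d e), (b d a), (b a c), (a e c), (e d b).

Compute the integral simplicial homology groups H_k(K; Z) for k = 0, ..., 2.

We work with the vertex ordering a < b < c < d < e. The simplices of K, each written with vertices in increasing order, are:

  0-simplices (5): a, b, c, d, e
  1-simplices (10): ab, ac, ad, ae, bc, bd, be, cd, ce, de
  2-simplices (5): abc, abd, ace, bde, cde

so the chain groups are C_0 ≅ Z^5, C_1 ≅ Z^10, C_2 ≅ Z^5.

The boundary map ∂_1: C_1 → C_0 sends each edge [p,q] (with p < q) to q − p. For instance
  ∂bc = c − b.
The resulting 5×10 matrix has rank 4, and its Smith normal form has invariant factors (1,1,1,1).

Boundary ∂_2: C_2 → C_1 sends each 2-simplex [p,q,r] to [q,r] − [p,r] + [p,q]. For instance
  ∂abd = bd − ad + ab,
  ∂cde = de − ce + cd.
The resulting 10×5 matrix has rank 5, and its Smith normal form has invariant factors (1,1,1,1,1).

Now H_k = ker ∂_k / im ∂_{k+1}, so:

  H_0: rank C_0 − rank ∂_1 = 5 − 4 = 1, and the invariant factors of ∂_1 are all 1, so H_0 ≅ Z.
  H_1: rank ker ∂_1 − rank ∂_2 = (10 − 4) − 5 = 1, and the invariant factors of ∂_2 are all 1, so H_1 ≅ Z.
  H_2: rank ker ∂_2 − rank ∂_3 = (5 − 5) − 0 = 0, and there is no ∂_3, so H_2 ≅ 0.

(K is a triangulation of the Möbius band.)

H_0 = Z,  H_1 = Z,  H_2 = 0.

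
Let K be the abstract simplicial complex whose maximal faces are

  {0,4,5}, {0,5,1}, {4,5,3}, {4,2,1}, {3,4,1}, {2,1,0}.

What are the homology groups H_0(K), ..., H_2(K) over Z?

H_0 = Z,  H_1 = Z,  H_2 = 0.

Fix the vertex order 0 < 1 < 2 < 3 < 4 < 5 and write every simplex with vertices in increasing order. Then dim K = 2 and the simplices of K are:

  0-simplices (6): [0], [1], [2], [3], [4], [5]
  1-simplices (12): [0,1], [0,2], [0,4], [0,5], [1,2], [1,3], [1,4], [1,5], [2,4], [3,4], [3,5], [4,5]
  2-simplices (6): [0,1,2], [0,1,5], [0,4,5], [1,2,4], [1,3,4], [3,4,5]

so the chain groups are C_0 ≅ Z^6, C_1 ≅ Z^12, C_2 ≅ Z^6.

The boundary map ∂_1: C_1 → C_0 maps an edge to its endpoints' difference, ∂[p,q] = q − p.
As a 6×12 matrix over Z this has rank 5, with invariant factors (1,1,1,1,1).

∂_2: C_2 → C_1 sends each 2-simplex [p,q,r] to [q,r] − [p,r] + [p,q]. For instance
  ∂[0,1,2] = [1,2] − [0,2] + [0,1],
  ∂[0,1,5] = [1,5] − [0,5] + [0,1].
The resulting 12×6 matrix has rank 6, and its Smith normal form has invariant factors (1,1,1,1,1,1).

Now H_k = ker ∂_k / im ∂_{k+1}, so:

  H_0: rank C_0 − rank ∂_1 = 6 − 5 = 1, and the invariant factors of ∂_1 are all 1, so H_0 ≅ Z.
  H_1: rank ker ∂_1 − rank ∂_2 = (12 − 5) − 6 = 1, and the invariant factors of ∂_2 are all 1, so H_1 ≅ Z.
  H_2: rank ker ∂_2 − rank ∂_3 = (6 − 6) − 0 = 0, and there is no ∂_3, so H_2 ≅ 0.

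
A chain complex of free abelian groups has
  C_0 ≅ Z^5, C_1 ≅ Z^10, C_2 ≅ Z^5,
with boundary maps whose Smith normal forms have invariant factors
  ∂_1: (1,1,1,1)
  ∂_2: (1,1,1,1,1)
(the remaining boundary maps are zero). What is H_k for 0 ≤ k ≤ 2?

H_0 ≅ Z,  H_1 ≅ Z,  H_2 = 0.

H_0: b_0 = 5 − 0 − 4 = 1; torsion from ∂_1 factors > 1: none. So H_0 ≅ Z.
H_1: b_1 = 10 − 4 − 5 = 1; torsion from ∂_2 factors > 1: none. So H_1 ≅ Z.
H_2: b_2 = 5 − 5 − 0 = 0; torsion from ∂_3 factors > 1: none. So H_2 ≅ 0.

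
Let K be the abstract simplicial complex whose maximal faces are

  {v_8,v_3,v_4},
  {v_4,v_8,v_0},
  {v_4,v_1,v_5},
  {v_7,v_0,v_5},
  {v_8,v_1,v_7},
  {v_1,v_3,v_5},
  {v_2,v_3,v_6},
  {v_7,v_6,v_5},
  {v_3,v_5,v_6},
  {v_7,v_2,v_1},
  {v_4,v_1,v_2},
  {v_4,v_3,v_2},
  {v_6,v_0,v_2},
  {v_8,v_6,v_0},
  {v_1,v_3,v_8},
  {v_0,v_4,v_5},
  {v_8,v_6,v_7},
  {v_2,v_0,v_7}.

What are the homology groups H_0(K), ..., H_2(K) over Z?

We work with the vertex ordering v_0 < v_1 < v_2 < v_3 < v_4 < v_5 < v_6 < v_7 < v_8. The simplices of K, each written with vertices in increasing order, are:

  0-simplices (9): [v_0], [v_1], [v_2], [v_3], [v_4], [v_5], [v_6], [v_7], [v_8]
  1-simplices (27): (27 of them)
  2-simplices (18): (18 of them)

giving chain groups C_0 ≅ Z^9, C_1 ≅ Z^27, C_2 ≅ Z^18.

The boundary map ∂_1: C_1 → C_0 is given by ∂[p,q] = [q] − [p]. For instance
  ∂[v_1,v_3] = [v_3] − [v_1].
This gives a 9×27 integer matrix of rank 8; reducing to Smith normal form yields diagonal entries (1,1,1,1,1,1,1,1).

∂_2: C_2 → C_1 acts by ∂[p,q,r] = [q,r] − [p,r] + [p,q]. For instance
  ∂[v_2,v_3,v_4] = [v_3,v_4] − [v_2,v_4] + [v_2,v_3],
  ∂[v_1,v_3,v_8] = [v_3,v_8] − [v_1,v_8] + [v_1,v_3].
The 27×18 boundary matrix has rank 18 and Smith normal form diag(1,1,1,1,1,1,1,1,1,1,1,1,1,1,1,1,1,2).

Now H_k = ker ∂_k / im ∂_{k+1}, so:

  H_0: rank C_0 − rank ∂_1 = 9 − 8 = 1, and the invariant factors of ∂_1 are all 1, so H_0 ≅ Z.
  H_1: rank ker ∂_1 − rank ∂_2 = (27 − 8) − 18 = 1, and ∂_2 has invariant factor 2 > 1, so H_1 ≅ Z ⊕ Z/2Z.
  H_2: rank ker ∂_2 − rank ∂_3 = (18 − 18) − 0 = 0, and there is no ∂_3, so H_2 ≅ 0.

As a check, the Euler characteristic is 9 − 27 + 18 = 0, which agrees with 1 − 1 + 0 = 0.

H_0 = Z,  H_1 = Z ⊕ Z/2Z,  H_2 = 0.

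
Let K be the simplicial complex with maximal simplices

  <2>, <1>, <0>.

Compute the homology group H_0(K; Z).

H_0 = Z^3.

K has 3 vertices.
rank ∂_0 = 0, rank ∂_1 = 0 ⇒ b_0 = 3 − 0 − 0 = 3. So H_0 ≅ Z^3.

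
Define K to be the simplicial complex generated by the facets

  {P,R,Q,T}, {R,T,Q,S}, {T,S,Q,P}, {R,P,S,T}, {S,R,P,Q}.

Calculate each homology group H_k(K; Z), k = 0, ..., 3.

K has 5 vertices, 10 edges, 10 triangles, 5 3-simplices.
rank ∂_0 = 0, rank ∂_1 = 4 ⇒ b_0 = 5 − 0 − 4 = 1; all invariant factors of ∂_1 are 1 so no torsion. So H_0 = Z.
rank ∂_1 = 4, rank ∂_2 = 6 ⇒ b_1 = 10 − 4 − 6 = 0; all invariant factors of ∂_2 are 1 so no torsion. So H_1 = 0.
rank ∂_2 = 6, rank ∂_3 = 4 ⇒ b_2 = 10 − 6 − 4 = 0; all invariant factors of ∂_3 are 1 so no torsion. So H_2 = 0.
rank ∂_3 = 4, rank ∂_4 = 0 ⇒ b_3 = 5 − 4 − 0 = 1. So H_3 = Z.

H_0 = Z,  H_1 = 0,  H_2 = 0,  H_3 = Z.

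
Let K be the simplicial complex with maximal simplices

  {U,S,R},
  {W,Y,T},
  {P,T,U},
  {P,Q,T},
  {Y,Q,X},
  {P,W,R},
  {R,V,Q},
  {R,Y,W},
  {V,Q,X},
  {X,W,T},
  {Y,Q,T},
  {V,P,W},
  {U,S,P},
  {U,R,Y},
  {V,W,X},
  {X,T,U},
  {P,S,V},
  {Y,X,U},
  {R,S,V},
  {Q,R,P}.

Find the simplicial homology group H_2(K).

H_2 ≅ 0.

We work with the vertex ordering P < Q < R < S < T < U < V < W < X < Y. The simplices of K, each written with vertices in increasing order, are:

  0-simplices (10): P, Q, R, S, T, U, V, W, X, Y
  1-simplices (30): PQ, PR, PS, PT, PU, PV, PW, QR, QT, QV, QX, QY, RS, RU, RV, RW, RY, SU, SV, TU, TW, TX, TY, UX, UY, VW, VX, WX, WY, XY
  2-simplices (20): PQR, PQT, PRW, PSU, PSV, PTU, PVW, QRV, QTY, QVX, QXY, RSU, RSV, RUY, RWY, TUX, TWX, TWY, UXY, VWX

giving chain groups C_0 ≅ Z^10, C_1 ≅ Z^30, C_2 ≅ Z^20.

Boundary ∂_1: C_1 → C_0 sends each edge [p,q] (with p < q) to q − p. For instance
  ∂UY = Y − U.
This gives a 10×30 integer matrix of rank 9; reducing to Smith normal form yields diagonal entries (1,1,1,1,1,1,1,1,1).

Boundary ∂_2: C_2 → C_1 sends each 2-simplex [p,q,r] to [q,r] − [p,r] + [p,q]. For instance
  ∂PQR = QR − PR + PQ,
  ∂RUY = UY − RY + RU.
The 30×20 boundary matrix has rank 20 and Smith normal form diag(1,1,1,1,1,1,1,1,1,1,1,1,1,1,1,1,1,1,1,2).

Reading off H_k = ker ∂_k / im ∂_{k+1}:

  H_2: rank ker ∂_2 − rank ∂_3 = (20 − 20) − 0 = 0, and there is no ∂_3, so H_2 ≅ 0.

(K is a triangulation of the Klein bottle.)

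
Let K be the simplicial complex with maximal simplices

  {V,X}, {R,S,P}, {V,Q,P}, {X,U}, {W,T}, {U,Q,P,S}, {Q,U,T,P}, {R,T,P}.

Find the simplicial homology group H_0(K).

We work with the vertex ordering P < Q < R < S < T < U < V < W < X. The simplices of K, each written with vertices in increasing order, are:

  0-simplices (9): P, Q, R, S, T, U, V, W, X
  1-simplices (17): PQ, PR, PS, PT, PU, PV, QS, QT, QU, QV, RS, RT, SU, TU, TW, UX, VX
  2-simplices (10): PQS, PQT, PQU, PQV, PRS, PRT, PSU, PTU, QSU, QTU
  3-simplices (2): PQSU, PQTU

so the chain groups are C_0 ≅ Z^9, C_1 ≅ Z^17, C_2 ≅ Z^10, C_3 ≅ Z^2.

∂_1: C_1 → C_0 maps an edge to its endpoints' difference, ∂[p,q] = q − p.
The resulting 9×17 matrix has rank 8, and its Smith normal form has invariant factors (1,1,1,1,1,1,1,1).

∂_2: C_2 → C_1 sends each 2-simplex [p,q,r] to [q,r] − [p,r] + [p,q]. For instance
  ∂QTU = TU − QU + QT,
  ∂PQS = QS − PS + PQ.
The 17×10 boundary matrix has rank 8 and Smith normal form diag(1,1,1,1,1,1,1,1).

The boundary map ∂_3: C_3 → C_2 sends each 3-simplex σ to the alternating sum Σ_i (−1)^i (σ with its i-th vertex removed). For instance
  ∂PQTU = QTU − PTU + PQU − PQT,
  ∂PQSU = QSU − PSU + PQU − PQS.
This gives a 10×2 integer matrix of rank 2; reducing to Smith normal form yields diagonal entries (1,1).

Now H_k = ker ∂_k / im ∂_{k+1}, so:

  H_0: rank C_0 − rank ∂_1 = 9 − 8 = 1, and the invariant factors of ∂_1 are all 1, so H_0 ≅ Z.

H_0 ≅ Z.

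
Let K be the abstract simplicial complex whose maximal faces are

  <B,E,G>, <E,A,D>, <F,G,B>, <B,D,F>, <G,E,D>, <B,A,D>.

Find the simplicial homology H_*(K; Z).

Order the vertices as A < B < D < E < F < G. Listing each simplex with vertices in this order, K has dimension 2 with simplices:

  0-simplices (6): A, B, D, E, F, G
  1-simplices (12): AB, AD, AE, BD, BE, BF, BG, DE, DF, DG, EG, FG
  2-simplices (6): ABD, ADE, BDF, BEG, BFG, DEG

giving chain groups C_0 ≅ Z^6, C_1 ≅ Z^12, C_2 ≅ Z^6.

∂_1: C_1 → C_0 maps an edge to its endpoints' difference, ∂[p,q] = q − p. For instance
  ∂BE = E − B.
This gives a 6×12 integer matrix of rank 5; reducing to Smith normal form yields diagonal entries (1,1,1,1,1).

Boundary ∂_2: C_2 → C_1 sends each 2-simplex [p,q,r] to [q,r] − [p,r] + [p,q]. For instance
  ∂BEG = EG − BG + BE,
  ∂DEG = EG − DG + DE.
As a 12×6 matrix over Z this has rank 6, with invariant factors (1,1,1,1,1,1).

From H_k ≅ ker(∂_k) / im(∂_{k+1}) we obtain:

  H_0: rank C_0 − rank ∂_1 = 6 − 5 = 1, and the invariant factors of ∂_1 are all 1, so H_0 ≅ Z.
  H_1: rank ker ∂_1 − rank ∂_2 = (12 − 5) − 6 = 1, and the invariant factors of ∂_2 are all 1, so H_1 ≅ Z.
  H_2: rank ker ∂_2 − rank ∂_3 = (6 − 6) − 0 = 0, and there is no ∂_3, so H_2 ≅ 0.

As a check, the Euler characteristic is 6 − 12 + 6 = 0, which agrees with 1 − 1 + 0 = 0.
(K is a triangulation of the cylinder S^1 x I.)

H_0 ≅ Z,  H_1 ≅ Z,  H_2 = 0.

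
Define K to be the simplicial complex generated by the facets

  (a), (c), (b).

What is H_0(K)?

We work with the vertex ordering a < b < c. The simplices of K, each written with vertices in increasing order, are:

  0-simplices (3): a, b, c

giving chain groups C_0 ≅ Z^3.

Reading off H_k = ker ∂_k / im ∂_{k+1}:

  H_0: rank C_0 − rank ∂_1 = 3 − 0 = 3, and there is no ∂_1, so H_0 ≅ Z^3.

(K is a triangulation of a set of 3 points.)

H_0 = Z^3.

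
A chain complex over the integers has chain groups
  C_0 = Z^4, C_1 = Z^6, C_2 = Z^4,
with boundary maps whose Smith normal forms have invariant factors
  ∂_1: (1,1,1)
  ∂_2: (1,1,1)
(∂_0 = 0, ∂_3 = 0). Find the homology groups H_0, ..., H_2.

H_0 ≅ Z,  H_1 = 0,  H_2 ≅ Z.

H_0: b_0 = 4 − 0 − 3 = 1; torsion from ∂_1 factors > 1: none. So H_0 ≅ Z.
H_1: b_1 = 6 − 3 − 3 = 0; torsion from ∂_2 factors > 1: none. So H_1 ≅ 0.
H_2: b_2 = 4 − 3 − 0 = 1; torsion from ∂_3 factors > 1: none. So H_2 ≅ Z.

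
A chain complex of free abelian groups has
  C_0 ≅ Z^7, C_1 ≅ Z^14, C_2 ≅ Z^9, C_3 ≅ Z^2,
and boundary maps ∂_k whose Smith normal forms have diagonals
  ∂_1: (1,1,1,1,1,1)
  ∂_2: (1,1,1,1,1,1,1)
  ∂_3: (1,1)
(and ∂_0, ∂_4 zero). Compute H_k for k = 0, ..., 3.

H_0: b_0 = 7 − 0 − 6 = 1; torsion from ∂_1 factors > 1: none. So H_0 = Z.
H_1: b_1 = 14 − 6 − 7 = 1; torsion from ∂_2 factors > 1: none. So H_1 = Z.
H_2: b_2 = 9 − 7 − 2 = 0; torsion from ∂_3 factors > 1: none. So H_2 = 0.
H_3: b_3 = 2 − 2 − 0 = 0; torsion from ∂_4 factors > 1: none. So H_3 = 0.

H_0 = Z,  H_1 = Z,  H_2 = 0,  H_3 = 0.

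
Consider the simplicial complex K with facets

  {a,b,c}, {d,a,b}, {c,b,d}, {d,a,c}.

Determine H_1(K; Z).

H_1 = 0.

Order the vertices as a < b < c < d. Listing each simplex with vertices in this order, K has dimension 2 with simplices:

  0-simplices (4): a, b, c, d
  1-simplices (6): ab, ac, ad, bc, bd, cd
  2-simplices (4): abc, abd, acd, bcd

so the chain groups are C_0 ≅ Z^4, C_1 ≅ Z^6, C_2 ≅ Z^4.

∂_1: C_1 → C_0 maps an edge to its endpoints' difference, ∂[p,q] = q − p. For instance
  ∂ab = b − a.
The 4×6 boundary matrix has rank 3 and Smith normal form diag(1,1,1).

The boundary map ∂_2: C_2 → C_1 maps a triangle to the signed sum of its edges. For instance
  ∂abd = bd − ad + ab,
  ∂abc = bc − ac + ab.
This gives a 6×4 integer matrix of rank 3; reducing to Smith normal form yields diagonal entries (1,1,1).

Reading off H_k = ker ∂_k / im ∂_{k+1}:

  H_1: rank ker ∂_1 − rank ∂_2 = (6 − 3) − 3 = 0, and the invariant factors of ∂_2 are all 1, so H_1 ≅ 0.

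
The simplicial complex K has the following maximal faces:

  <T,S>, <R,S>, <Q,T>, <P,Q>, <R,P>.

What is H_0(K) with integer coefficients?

H_0 ≅ Z.

Take the total order P < Q < R < S < T on the vertex set. Then K (dimension 1) consists of the simplices:

  0-simplices (5): P, Q, R, S, T
  1-simplices (5): PQ, PR, QT, RS, ST

so the chain groups are C_0 ≅ Z^5, C_1 ≅ Z^5.

The boundary map ∂_1: C_1 → C_0 is given by ∂[p,q] = [q] − [p].
As a 5×5 matrix over Z this has rank 4, with invariant factors (1,1,1,1).

Reading off H_k = ker ∂_k / im ∂_{k+1}:

  H_0: rank C_0 − rank ∂_1 = 5 − 4 = 1, and the invariant factors of ∂_1 are all 1, so H_0 = Z.

(K is a triangulation of the circle S^1.)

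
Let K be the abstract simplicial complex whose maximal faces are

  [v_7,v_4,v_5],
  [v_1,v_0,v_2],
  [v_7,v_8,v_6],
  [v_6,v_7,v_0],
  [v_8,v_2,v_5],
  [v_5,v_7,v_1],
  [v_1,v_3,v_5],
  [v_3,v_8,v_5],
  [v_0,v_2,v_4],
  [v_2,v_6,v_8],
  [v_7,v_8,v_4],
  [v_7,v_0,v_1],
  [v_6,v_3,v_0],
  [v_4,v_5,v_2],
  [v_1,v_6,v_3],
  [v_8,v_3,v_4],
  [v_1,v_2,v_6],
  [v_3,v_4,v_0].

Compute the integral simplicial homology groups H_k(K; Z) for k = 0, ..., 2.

Fix the vertex order v_0 < v_1 < v_2 < v_3 < v_4 < v_5 < v_6 < v_7 < v_8 and write every simplex with vertices in increasing order. Then dim K = 2 and the simplices of K are:

  0-simplices (9): [v_0], [v_1], [v_2], [v_3], [v_4], [v_5], [v_6], [v_7], [v_8]
  1-simplices (27): (27 of them)
  2-simplices (18): (18 of them)

giving chain groups C_0 ≅ Z^9, C_1 ≅ Z^27, C_2 ≅ Z^18.

∂_1: C_1 → C_0 sends each edge [p,q] (with p < q) to q − p. For instance
  ∂[v_1,v_2] = [v_2] − [v_1].
The 9×27 boundary matrix has rank 8 and Smith normal form diag(1,1,1,1,1,1,1,1).

∂_2: C_2 → C_1 acts by ∂[p,q,r] = [q,r] − [p,r] + [p,q]. For instance
  ∂[v_0,v_2,v_4] = [v_2,v_4] − [v_0,v_4] + [v_0,v_2],
  ∂[v_0,v_1,v_2] = [v_1,v_2] − [v_0,v_2] + [v_0,v_1].
This gives a 27×18 integer matrix of rank 18; reducing to Smith normal form yields diagonal entries (1,1,1,1,1,1,1,1,1,1,1,1,1,1,1,1,1,2).

Now H_k = ker ∂_k / im ∂_{k+1}, so:

  H_0: rank C_0 − rank ∂_1 = 9 − 8 = 1, and the invariant factors of ∂_1 are all 1, so H_0 = Z.
  H_1: rank ker ∂_1 − rank ∂_2 = (27 − 8) − 18 = 1, and ∂_2 has invariant factor 2 > 1, so H_1 = Z ⊕ Z/2.
  H_2: rank ker ∂_2 − rank ∂_3 = (18 − 18) − 0 = 0, and there is no ∂_3, so H_2 = 0.

H_0 = Z,  H_1 = Z ⊕ Z/2,  H_2 = 0.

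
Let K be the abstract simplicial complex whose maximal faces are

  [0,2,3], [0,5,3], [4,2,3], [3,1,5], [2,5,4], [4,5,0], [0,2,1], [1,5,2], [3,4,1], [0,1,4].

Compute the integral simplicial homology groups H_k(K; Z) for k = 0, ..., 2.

We work with the vertex ordering 0 < 1 < 2 < 3 < 4 < 5. The simplices of K, each written with vertices in increasing order, are:

  0-simplices (6): [0], [1], [2], [3], [4], [5]
  1-simplices (15): [0,1], [0,2], [0,3], [0,4], [0,5], [1,2], [1,3], [1,4], [1,5], [2,3], [2,4], [2,5], [3,4], [3,5], [4,5]
  2-simplices (10): [0,1,2], [0,1,4], [0,2,3], [0,3,5], [0,4,5], [1,2,5], [1,3,4], [1,3,5], [2,3,4], [2,4,5]

Hence C_0 ≅ Z^6, C_1 ≅ Z^15, C_2 ≅ Z^10.

∂_1: C_1 → C_0 maps an edge to its endpoints' difference, ∂[p,q] = q − p. For instance
  ∂[1,5] = [5] − [1].
The 6×15 boundary matrix has rank 5 and Smith normal form diag(1,1,1,1,1).

∂_2: C_2 → C_1 sends each 2-simplex [p,q,r] to [q,r] − [p,r] + [p,q]. For instance
  ∂[0,1,2] = [1,2] − [0,2] + [0,1],
  ∂[0,4,5] = [4,5] − [0,5] + [0,4].
The 15×10 boundary matrix has rank 10 and Smith normal form diag(1,1,1,1,1,1,1,1,1,2).

Computing H_k = (kernel of ∂_k) / (image of ∂_{k+1}):

  H_0: rank C_0 − rank ∂_1 = 6 − 5 = 1, and the invariant factors of ∂_1 are all 1, so H_0 = Z.
  H_1: rank ker ∂_1 − rank ∂_2 = (15 − 5) − 10 = 0, and ∂_2 has invariant factor 2 > 1, so H_1 = Z/2.
  H_2: rank ker ∂_2 − rank ∂_3 = (10 − 10) − 0 = 0, and there is no ∂_3, so H_2 = 0.

H_0 = Z,  H_1 = Z/2,  H_2 = 0.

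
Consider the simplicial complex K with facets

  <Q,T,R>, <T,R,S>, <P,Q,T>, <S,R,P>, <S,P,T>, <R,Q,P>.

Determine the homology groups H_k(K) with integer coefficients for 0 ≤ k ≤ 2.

H_0 ≅ Z,  H_1 = 0,  H_2 ≅ Z.

Take the total order P < Q < R < S < T on the vertex set. Then K (dimension 2) consists of the simplices:

  0-simplices (5): P, Q, R, S, T
  1-simplices (9): PQ, PR, PS, PT, QR, QT, RS, RT, ST
  2-simplices (6): PQR, PQT, PRS, PST, QRT, RST

Hence C_0 ≅ Z^5, C_1 ≅ Z^9, C_2 ≅ Z^6.

∂_1: C_1 → C_0 sends each edge [p,q] (with p < q) to q − p.
The 5×9 boundary matrix has rank 4 and Smith normal form diag(1,1,1,1).

The boundary map ∂_2: C_2 → C_1 maps a triangle to the signed sum of its edges. For instance
  ∂PQR = QR − PR + PQ,
  ∂PRS = RS − PS + PR.
This gives a 9×6 integer matrix of rank 5; reducing to Smith normal form yields diagonal entries (1,1,1,1,1).

Now H_k = ker ∂_k / im ∂_{k+1}, so:

  H_0: rank C_0 − rank ∂_1 = 5 − 4 = 1, and the invariant factors of ∂_1 are all 1, so H_0 ≅ Z.
  H_1: rank ker ∂_1 − rank ∂_2 = (9 − 4) − 5 = 0, and the invariant factors of ∂_2 are all 1, so H_1 ≅ 0.
  H_2: rank ker ∂_2 − rank ∂_3 = (6 − 5) − 0 = 1, and there is no ∂_3, so H_2 ≅ Z.

(K is a triangulation of the 2-sphere S^2.)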